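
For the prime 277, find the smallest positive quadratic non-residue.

2

(2/277) = −1, so 2 is the smallest positive non-residue mod 277.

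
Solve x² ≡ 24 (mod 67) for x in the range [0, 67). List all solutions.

Since 67 ≡ 3 (mod 4), a square root of 24 is 24^((67+1)/4) = 24^17 mod 67.
Repeated squaring: 24^2≡40, 24^4≡59, 24^8≡64, 24^16≡9 (mod 67).
24^17 = 24^(16+1) ≡ 15 (mod 67).
Check: 15² = 225 ≡ 24 (mod 67). The two roots are 15 and 52.

15, 52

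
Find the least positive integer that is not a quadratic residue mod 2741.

(2/2741) = −1, so 2 is the smallest positive non-residue mod 2741.

2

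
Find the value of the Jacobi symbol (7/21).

0

Reciprocity: 7 ≡ 3 and 21 ≡ 1 (mod 4), so (7/21) = +(21/7).
Reduce top mod 7: now compute (0/7).
Top reduces to 0: gcd > 1, so the symbol is 0.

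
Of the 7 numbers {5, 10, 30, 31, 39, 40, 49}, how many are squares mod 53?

3

(5/53) = -1 → non-residue.
(10/53) = +1 → QR.
(30/53) = -1 → non-residue.
(31/53) = -1 → non-residue.
(39/53) = -1 → non-residue.
(40/53) = +1 → QR.
(49/53) = +1 → QR.
Total quadratic residues among the 7: 3.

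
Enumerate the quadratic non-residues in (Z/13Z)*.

2,5,6,7,8,11

Square k = 1,…,6 (k and 13−k give the same square):
1²=1, 2²=4, 3²=9, 4²≡3, 5²≡12, 6²≡10 (mod 13).
The residues are {1, 3, 4, 9, 10, 12}; the non-residues are the remaining 6 nonzero classes.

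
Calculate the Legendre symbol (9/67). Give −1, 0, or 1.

1

Euler's criterion: (9/67) ≡ 9^33 (mod 67).
9^2 ≡ 14 (mod 67)
9^4 ≡ 62 (mod 67)
9^8 ≡ 25 (mod 67)
9^16 ≡ 22 (mod 67)
9^32 ≡ 15 (mod 67)
9^33 = 9^(32+1) ≡ 1 (mod 67).
Result is 1, so (9/67) = 1.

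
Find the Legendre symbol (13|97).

Reciprocity: 13 ≡ 1 and 97 ≡ 1 (mod 4), so (13/97) = +(97/13).
Reduce top mod 13: now compute (6/13).
Pull out 2: since 13 ≡ 5 (mod 8), (2/13) = -1.
Reciprocity: 3 ≡ 3 and 13 ≡ 1 (mod 4), so (3/13) = +(13/3).
Reduce top mod 3: now compute (1/3).
Reached (1/3) = 1. Collecting the sign flips along the way, the symbol is -1.

-1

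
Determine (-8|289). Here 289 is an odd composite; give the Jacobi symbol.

1

First reduce: -8 ≡ 281 (mod 289).
Reciprocity: 281 ≡ 1 and 289 ≡ 1 (mod 4), so (281/289) = +(289/281).
Reduce top mod 281: now compute (8/281).
Pull out 2^3: since 281 ≡ 1 (mod 8), (2/281) = +1, so (2/281)^3 = +1.
Reached (1/281) = 1. Collecting the sign flips along the way, the symbol is +1.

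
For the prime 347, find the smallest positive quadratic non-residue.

2

(2/347) = −1, so 2 is the smallest positive non-residue mod 347.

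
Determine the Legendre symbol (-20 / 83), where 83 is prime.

1

Euler's criterion: (-20/83) ≡ 63^41 (mod 83).
63^2 ≡ 68 (mod 83)
63^4 ≡ 59 (mod 83)
63^8 ≡ 78 (mod 83)
63^16 ≡ 25 (mod 83)
63^32 ≡ 44 (mod 83)
63^41 = 63^(32+8+1) ≡ 1 (mod 83).
Result is 1, so (-20/83) = 1.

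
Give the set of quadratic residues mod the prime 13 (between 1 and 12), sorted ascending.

Square k = 1,…,6 (k and 13−k give the same square):
1²=1, 2²=4, 3²=9, 4²≡3, 5²≡12, 6²≡10 (mod 13).
So the quadratic residues mod 13 are {1, 3, 4, 9, 10, 12}.

1, 3, 4, 9, 10, 12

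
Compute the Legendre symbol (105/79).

1

First reduce: 105 ≡ 26 (mod 79).
Pull out 2: since 79 ≡ 7 (mod 8), (2/79) = +1.
Reciprocity: 13 ≡ 1 and 79 ≡ 3 (mod 4), so (13/79) = +(79/13).
Reduce top mod 13: now compute (1/13).
Reached (1/13) = 1. Collecting the sign flips along the way, the symbol is +1.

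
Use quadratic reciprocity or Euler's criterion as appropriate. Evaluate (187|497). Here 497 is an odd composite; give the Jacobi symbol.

Reciprocity: 187 ≡ 3 and 497 ≡ 1 (mod 4), so (187/497) = +(497/187).
Reduce top mod 187: now compute (123/187).
Reciprocity: 123 ≡ 3 and 187 ≡ 3 (mod 4), so (123/187) = −(187/123).
Reduce top mod 123: now compute (64/123).
Pull out 2^6: since 123 ≡ 3 (mod 8), (2/123) = -1, so (2/123)^6 = +1.
Reached (1/123) = 1. Collecting the sign flips along the way, the symbol is -1.

-1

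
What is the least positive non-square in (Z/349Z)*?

(2/349) = −1, so 2 is the smallest positive non-residue mod 349.

2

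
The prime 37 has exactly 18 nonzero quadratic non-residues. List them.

2, 5, 6, 8, 13, 14, 15, 17, 18, 19, 20, 22, 23, 24, 29, 31, 32, 35

Square k = 1,…,18 (k and 37−k give the same square):
1²=1, 2²=4, 3²=9, 4²=16, 5²=25, 6²=36, 7²≡12, 8²≡27, 9²≡7, 10²≡26, 11²≡10, 12²≡33, 13²≡21, 14²≡11, 15²≡3, 16²≡34, 17²≡30, 18²≡28 (mod 37).
The residues are {1, 3, 4, 7, 9, 10, 11, 12, 16, 21, 25, 26, 27, 28, 30, 33, 34, 36}; the non-residues are the remaining 18 nonzero classes.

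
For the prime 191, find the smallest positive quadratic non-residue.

7

(2/191) = +1, so 2 is a residue.
(3/191) = +1, so 3 is a residue.
(4/191) = +1, so 4 is a residue.
(5/191) = +1, so 5 is a residue.
(6/191) = +1, so 6 is a residue.
(7/191) = −1, so 7 is the smallest positive non-residue mod 191.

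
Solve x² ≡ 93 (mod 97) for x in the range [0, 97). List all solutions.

97 ≡ 1 (mod 4), so we find a root by search.
Trying successive values, 44² = 1936 ≡ 93 (mod 97). The other root is 97 − 44 = 53.

44, 53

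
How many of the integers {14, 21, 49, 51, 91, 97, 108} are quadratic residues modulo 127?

2

(14/127) = -1 → non-residue.
(21/127) = +1 → QR.
(49/127) = +1 → QR.
(51/127) = -1 → non-residue.
(91/127) = -1 → non-residue.
(97/127) = -1 → non-residue.
(108/127) = -1 → non-residue.
Total quadratic residues among the 7: 2.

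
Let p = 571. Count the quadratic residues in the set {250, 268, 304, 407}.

1

(250/571) = -1 → non-residue.
(268/571) = -1 → non-residue.
(304/571) = -1 → non-residue.
(407/571) = +1 → QR.
Total quadratic residues among the 4: 1.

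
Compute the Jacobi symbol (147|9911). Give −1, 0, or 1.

1

Reciprocity: 147 ≡ 3 and 9911 ≡ 3 (mod 4), so (147/9911) = −(9911/147).
Reduce top mod 147: now compute (62/147).
Pull out 2: since 147 ≡ 3 (mod 8), (2/147) = -1.
Reciprocity: 31 ≡ 3 and 147 ≡ 3 (mod 4), so (31/147) = −(147/31).
Reduce top mod 31: now compute (23/31).
Reciprocity: 23 ≡ 3 and 31 ≡ 3 (mod 4), so (23/31) = −(31/23).
Reduce top mod 23: now compute (8/23).
Pull out 2^3: since 23 ≡ 7 (mod 8), (2/23) = +1, so (2/23)^3 = +1.
Reached (1/23) = 1. Collecting the sign flips along the way, the symbol is +1.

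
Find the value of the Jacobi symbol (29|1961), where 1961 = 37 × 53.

Reciprocity: 29 ≡ 1 and 1961 ≡ 1 (mod 4), so (29/1961) = +(1961/29).
Reduce top mod 29: now compute (18/29).
Pull out 2: since 29 ≡ 5 (mod 8), (2/29) = -1.
Reciprocity: 9 ≡ 1 and 29 ≡ 1 (mod 4), so (9/29) = +(29/9).
Reduce top mod 9: now compute (2/9).
Pull out 2: since 9 ≡ 1 (mod 8), (2/9) = +1.
Reached (1/9) = 1. Collecting the sign flips along the way, the symbol is -1.

-1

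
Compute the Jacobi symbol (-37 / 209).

-1

First reduce: -37 ≡ 172 (mod 209).
Pull out 2^2: since 209 ≡ 1 (mod 8), (2/209) = +1, so (2/209)^2 = +1.
Reciprocity: 43 ≡ 3 and 209 ≡ 1 (mod 4), so (43/209) = +(209/43).
Reduce top mod 43: now compute (37/43).
Reciprocity: 37 ≡ 1 and 43 ≡ 3 (mod 4), so (37/43) = +(43/37).
Reduce top mod 37: now compute (6/37).
Pull out 2: since 37 ≡ 5 (mod 8), (2/37) = -1.
Reciprocity: 3 ≡ 3 and 37 ≡ 1 (mod 4), so (3/37) = +(37/3).
Reduce top mod 3: now compute (1/3).
Reached (1/3) = 1. Collecting the sign flips along the way, the symbol is -1.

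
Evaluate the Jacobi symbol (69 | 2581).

-1

Reciprocity: 69 ≡ 1 and 2581 ≡ 1 (mod 4), so (69/2581) = +(2581/69).
Reduce top mod 69: now compute (28/69).
Pull out 2^2: since 69 ≡ 5 (mod 8), (2/69) = -1, so (2/69)^2 = +1.
Reciprocity: 7 ≡ 3 and 69 ≡ 1 (mod 4), so (7/69) = +(69/7).
Reduce top mod 7: now compute (6/7).
Pull out 2: since 7 ≡ 7 (mod 8), (2/7) = +1.
Reciprocity: 3 ≡ 3 and 7 ≡ 3 (mod 4), so (3/7) = −(7/3).
Reduce top mod 3: now compute (1/3).
Reached (1/3) = 1. Collecting the sign flips along the way, the symbol is -1.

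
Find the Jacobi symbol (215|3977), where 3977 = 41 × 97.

-1

Reciprocity: 215 ≡ 3 and 3977 ≡ 1 (mod 4), so (215/3977) = +(3977/215).
Reduce top mod 215: now compute (107/215).
Reciprocity: 107 ≡ 3 and 215 ≡ 3 (mod 4), so (107/215) = −(215/107).
Reduce top mod 107: now compute (1/107).
Reached (1/107) = 1. Collecting the sign flips along the way, the symbol is -1.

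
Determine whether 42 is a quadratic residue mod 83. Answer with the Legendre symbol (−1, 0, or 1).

-1

Euler's criterion: (42/83) ≡ 42^41 (mod 83).
42^2 ≡ 21 (mod 83)
42^4 ≡ 26 (mod 83)
42^8 ≡ 12 (mod 83)
42^16 ≡ 61 (mod 83)
42^32 ≡ 69 (mod 83)
42^41 = 42^(32+8+1) ≡ 82 (mod 83).
Result is 82 ≡ −1, so (42/83) = −1.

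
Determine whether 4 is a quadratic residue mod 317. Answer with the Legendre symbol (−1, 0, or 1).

1

Euler's criterion: (4/317) ≡ 4^158 (mod 317).
4^2 ≡ 16 (mod 317)
4^4 ≡ 256 (mod 317)
4^8 ≡ 234 (mod 317)
4^16 ≡ 232 (mod 317)
4^32 ≡ 251 (mod 317)
4^64 ≡ 235 (mod 317)
4^128 ≡ 67 (mod 317)
4^158 = 4^(128+16+8+4+2) ≡ 1 (mod 317).
Result is 1, so (4/317) = 1.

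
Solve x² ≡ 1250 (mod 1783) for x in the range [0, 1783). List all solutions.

384, 1399

Since 1783 ≡ 3 (mod 4), a square root of 1250 is 1250^((1783+1)/4) = 1250^446 mod 1783.
Repeated squaring: 1250^2≡592, 1250^4≡996, 1250^8≡668, 1250^16≡474, 1250^32≡18, 1250^64≡324, 1250^128≡1562, 1250^256≡700 (mod 1783).
1250^446 = 1250^(256+128+32+16+8+4+2) ≡ 1399 (mod 1783).
Check: 1399² = 1957201 ≡ 1250 (mod 1783). The two roots are 384 and 1399.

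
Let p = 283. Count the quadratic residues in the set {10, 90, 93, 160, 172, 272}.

(10/283) = +1 → QR.
(90/283) = +1 → QR.
(93/283) = +1 → QR.
(160/283) = +1 → QR.
(172/283) = -1 → non-residue.
(272/283) = -1 → non-residue.
Total quadratic residues among the 6: 4.

4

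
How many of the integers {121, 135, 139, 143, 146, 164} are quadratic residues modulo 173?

(121/173) = +1 → QR.
(135/173) = +1 → QR.
(139/173) = +1 → QR.
(143/173) = -1 → non-residue.
(146/173) = -1 → non-residue.
(164/173) = +1 → QR.
Total quadratic residues among the 6: 4.

4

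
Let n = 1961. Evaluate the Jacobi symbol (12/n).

Pull out 2^2: since 1961 ≡ 1 (mod 8), (2/1961) = +1, so (2/1961)^2 = +1.
Reciprocity: 3 ≡ 3 and 1961 ≡ 1 (mod 4), so (3/1961) = +(1961/3).
Reduce top mod 3: now compute (2/3).
Pull out 2: since 3 ≡ 3 (mod 8), (2/3) = -1.
Reached (1/3) = 1. Collecting the sign flips along the way, the symbol is -1.

-1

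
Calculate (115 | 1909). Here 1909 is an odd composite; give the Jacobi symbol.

Reciprocity: 115 ≡ 3 and 1909 ≡ 1 (mod 4), so (115/1909) = +(1909/115).
Reduce top mod 115: now compute (69/115).
Reciprocity: 69 ≡ 1 and 115 ≡ 3 (mod 4), so (69/115) = +(115/69).
Reduce top mod 69: now compute (46/69).
Pull out 2: since 69 ≡ 5 (mod 8), (2/69) = -1.
Reciprocity: 23 ≡ 3 and 69 ≡ 1 (mod 4), so (23/69) = +(69/23).
Reduce top mod 23: now compute (0/23).
Top reduces to 0: gcd > 1, so the symbol is 0.

0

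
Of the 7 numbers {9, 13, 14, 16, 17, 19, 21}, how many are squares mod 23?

(9/23) = +1 → QR.
(13/23) = +1 → QR.
(14/23) = -1 → non-residue.
(16/23) = +1 → QR.
(17/23) = -1 → non-residue.
(19/23) = -1 → non-residue.
(21/23) = -1 → non-residue.
Total quadratic residues among the 7: 3.

3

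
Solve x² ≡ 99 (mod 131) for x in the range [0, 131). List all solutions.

19, 112

Since 131 ≡ 3 (mod 4), a square root of 99 is 99^((131+1)/4) = 99^33 mod 131.
Repeated squaring: 99^2≡107, 99^4≡52, 99^8≡84, 99^16≡113, 99^32≡62 (mod 131).
99^33 = 99^(32+1) ≡ 112 (mod 131).
Check: 112² = 12544 ≡ 99 (mod 131). The two roots are 19 and 112.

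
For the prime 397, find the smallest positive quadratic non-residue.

2

(2/397) = −1, so 2 is the smallest positive non-residue mod 397.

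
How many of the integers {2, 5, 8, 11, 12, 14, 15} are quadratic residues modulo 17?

(2/17) = +1 → QR.
(5/17) = -1 → non-residue.
(8/17) = +1 → QR.
(11/17) = -1 → non-residue.
(12/17) = -1 → non-residue.
(14/17) = -1 → non-residue.
(15/17) = +1 → QR.
Total quadratic residues among the 7: 3.

3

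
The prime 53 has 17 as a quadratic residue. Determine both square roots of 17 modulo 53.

53 ≡ 1 (mod 4), so we find a root by search.
Trying successive values, 21² = 441 ≡ 17 (mod 53). The other root is 53 − 21 = 32.

21, 32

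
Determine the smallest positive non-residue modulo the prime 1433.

3

(2/1433) = +1, so 2 is a residue.
(3/1433) = −1, so 3 is the smallest positive non-residue mod 1433.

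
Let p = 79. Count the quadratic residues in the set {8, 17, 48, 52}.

2

(8/79) = +1 → QR.
(17/79) = -1 → non-residue.
(48/79) = -1 → non-residue.
(52/79) = +1 → QR.
Total quadratic residues among the 4: 2.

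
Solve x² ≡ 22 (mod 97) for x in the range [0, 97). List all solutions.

97 ≡ 1 (mod 4), so we find a root by search.
Trying successive values, 33² = 1089 ≡ 22 (mod 97). The other root is 97 − 33 = 64.

33, 64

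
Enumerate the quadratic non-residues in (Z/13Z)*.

2, 5, 6, 7, 8, 11

Square k = 1,…,6 (k and 13−k give the same square):
1²=1, 2²=4, 3²=9, 4²≡3, 5²≡12, 6²≡10 (mod 13).
The residues are {1, 3, 4, 9, 10, 12}; the non-residues are the remaining 6 nonzero classes.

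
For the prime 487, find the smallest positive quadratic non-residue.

(2/487) = +1, so 2 is a residue.
(3/487) = −1, so 3 is the smallest positive non-residue mod 487.

3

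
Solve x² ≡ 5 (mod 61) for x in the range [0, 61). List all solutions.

26, 35

61 ≡ 1 (mod 4), so we find a root by search.
Trying successive values, 26² = 676 ≡ 5 (mod 61). The other root is 61 − 26 = 35.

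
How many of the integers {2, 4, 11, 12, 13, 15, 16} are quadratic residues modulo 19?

3

(2/19) = -1 → non-residue.
(4/19) = +1 → QR.
(11/19) = +1 → QR.
(12/19) = -1 → non-residue.
(13/19) = -1 → non-residue.
(15/19) = -1 → non-residue.
(16/19) = +1 → QR.
Total quadratic residues among the 7: 3.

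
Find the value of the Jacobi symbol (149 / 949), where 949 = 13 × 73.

Reciprocity: 149 ≡ 1 and 949 ≡ 1 (mod 4), so (149/949) = +(949/149).
Reduce top mod 149: now compute (55/149).
Reciprocity: 55 ≡ 3 and 149 ≡ 1 (mod 4), so (55/149) = +(149/55).
Reduce top mod 55: now compute (39/55).
Reciprocity: 39 ≡ 3 and 55 ≡ 3 (mod 4), so (39/55) = −(55/39).
Reduce top mod 39: now compute (16/39).
Pull out 2^4: since 39 ≡ 7 (mod 8), (2/39) = +1, so (2/39)^4 = +1.
Reached (1/39) = 1. Collecting the sign flips along the way, the symbol is -1.

-1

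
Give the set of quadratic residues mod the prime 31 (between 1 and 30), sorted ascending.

1 2 4 5 7 8 9 10 14 16 18 19 20 25 28

Square k = 1,…,15 (k and 31−k give the same square):
1²=1, 2²=4, 3²=9, 4²=16, 5²=25, 6²≡5, 7²≡18, 8²≡2, 9²≡19, 10²≡7, 11²≡28, 12²≡20, 13²≡14, 14²≡10, 15²≡8 (mod 31).
So the quadratic residues mod 31 are {1, 2, 4, 5, 7, 8, 9, 10, 14, 16, 18, 19, 20, 25, 28}.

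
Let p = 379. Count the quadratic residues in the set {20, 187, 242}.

(20/379) = +1 → QR.
(187/379) = +1 → QR.
(242/379) = -1 → non-residue.
Total quadratic residues among the 3: 2.

2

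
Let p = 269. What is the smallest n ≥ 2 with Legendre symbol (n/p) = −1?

(2/269) = −1, so 2 is the smallest positive non-residue mod 269.

2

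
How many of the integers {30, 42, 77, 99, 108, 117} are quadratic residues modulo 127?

(30/127) = +1 → QR.
(42/127) = +1 → QR.
(77/127) = -1 → non-residue.
(99/127) = +1 → QR.
(108/127) = -1 → non-residue.
(117/127) = +1 → QR.
Total quadratic residues among the 6: 4.

4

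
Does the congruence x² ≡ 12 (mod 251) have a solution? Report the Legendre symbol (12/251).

1

Pull out 2^2: since 251 ≡ 3 (mod 8), (2/251) = -1, so (2/251)^2 = +1.
Reciprocity: 3 ≡ 3 and 251 ≡ 3 (mod 4), so (3/251) = −(251/3).
Reduce top mod 3: now compute (2/3).
Pull out 2: since 3 ≡ 3 (mod 8), (2/3) = -1.
Reached (1/3) = 1. Collecting the sign flips along the way, the symbol is +1.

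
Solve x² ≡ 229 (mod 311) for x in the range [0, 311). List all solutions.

Since 311 ≡ 3 (mod 4), a square root of 229 is 229^((311+1)/4) = 229^78 mod 311.
Repeated squaring: 229^2≡193, 229^4≡240, 229^8≡65, 229^16≡182, 229^32≡158, 229^64≡84 (mod 311).
229^78 = 229^(64+8+4+2) ≡ 134 (mod 311).
Check: 134² = 17956 ≡ 229 (mod 311). The two roots are 134 and 177.

134, 177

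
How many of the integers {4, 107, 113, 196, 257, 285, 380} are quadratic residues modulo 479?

4

(4/479) = +1 → QR.
(107/479) = +1 → QR.
(113/479) = -1 → non-residue.
(196/479) = +1 → QR.
(257/479) = +1 → QR.
(285/479) = -1 → non-residue.
(380/479) = -1 → non-residue.
Total quadratic residues among the 7: 4.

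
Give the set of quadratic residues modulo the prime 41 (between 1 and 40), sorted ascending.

Square k = 1,…,20 (k and 41−k give the same square):
1²=1, 2²=4, 3²=9, 4²=16, 5²=25, 6²=36, 7²≡8, 8²≡23, 9²≡40, 10²≡18, 11²≡39, 12²≡21, 13²≡5, 14²≡32, 15²≡20, 16²≡10, 17²≡2, 18²≡37, 19²≡33, 20²≡31 (mod 41).
So the quadratic residues mod 41 are {1, 2, 4, 5, 8, 9, 10, 16, 18, 20, 21, 23, 25, 31, 32, 33, 36, 37, 39, 40}.

1 2 4 5 8 9 10 16 18 20 21 23 25 31 32 33 36 37 39 40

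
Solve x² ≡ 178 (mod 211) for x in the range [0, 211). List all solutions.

Since 211 ≡ 3 (mod 4), a square root of 178 is 178^((211+1)/4) = 178^53 mod 211.
Repeated squaring: 178^2≡34, 178^4≡101, 178^8≡73, 178^16≡54, 178^32≡173 (mod 211).
178^53 = 178^(32+16+4+1) ≡ 173 (mod 211).
Check: 173² = 29929 ≡ 178 (mod 211). The two roots are 38 and 173.

38, 173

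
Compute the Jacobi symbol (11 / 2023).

1

Reciprocity: 11 ≡ 3 and 2023 ≡ 3 (mod 4), so (11/2023) = −(2023/11).
Reduce top mod 11: now compute (10/11).
Pull out 2: since 11 ≡ 3 (mod 8), (2/11) = -1.
Reciprocity: 5 ≡ 1 and 11 ≡ 3 (mod 4), so (5/11) = +(11/5).
Reduce top mod 5: now compute (1/5).
Reached (1/5) = 1. Collecting the sign flips along the way, the symbol is +1.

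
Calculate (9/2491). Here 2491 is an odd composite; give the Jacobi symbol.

1

Reciprocity: 9 ≡ 1 and 2491 ≡ 3 (mod 4), so (9/2491) = +(2491/9).
Reduce top mod 9: now compute (7/9).
Reciprocity: 7 ≡ 3 and 9 ≡ 1 (mod 4), so (7/9) = +(9/7).
Reduce top mod 7: now compute (2/7).
Pull out 2: since 7 ≡ 7 (mod 8), (2/7) = +1.
Reached (1/7) = 1. Collecting the sign flips along the way, the symbol is +1.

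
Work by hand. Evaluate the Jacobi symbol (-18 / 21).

First reduce: -18 ≡ 3 (mod 21).
Reciprocity: 3 ≡ 3 and 21 ≡ 1 (mod 4), so (3/21) = +(21/3).
Reduce top mod 3: now compute (0/3).
Top reduces to 0: gcd > 1, so the symbol is 0.

0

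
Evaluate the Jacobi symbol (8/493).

-1

Pull out 2^3: since 493 ≡ 5 (mod 8), (2/493) = -1, so (2/493)^3 = -1.
Reached (1/493) = 1. Collecting the sign flips along the way, the symbol is -1.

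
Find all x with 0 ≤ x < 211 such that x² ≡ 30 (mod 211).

36, 175

Since 211 ≡ 3 (mod 4), a square root of 30 is 30^((211+1)/4) = 30^53 mod 211.
Repeated squaring: 30^2≡56, 30^4≡182, 30^8≡208, 30^16≡9, 30^32≡81 (mod 211).
30^53 = 30^(32+16+4+1) ≡ 36 (mod 211).
Check: 36² = 1296 ≡ 30 (mod 211). The two roots are 36 and 175.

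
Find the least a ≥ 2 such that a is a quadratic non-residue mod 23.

(2/23) = +1, so 2 is a residue.
(3/23) = +1, so 3 is a residue.
(4/23) = +1, so 4 is a residue.
(5/23) = −1, so 5 is the smallest positive non-residue mod 23.

5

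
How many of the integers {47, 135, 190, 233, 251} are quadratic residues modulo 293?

2

(47/293) = -1 → non-residue.
(135/293) = +1 → QR.
(190/293) = -1 → non-residue.
(233/293) = +1 → QR.
(251/293) = -1 → non-residue.
Total quadratic residues among the 5: 2.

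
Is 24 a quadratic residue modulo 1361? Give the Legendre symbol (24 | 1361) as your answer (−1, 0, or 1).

Pull out 2^3: since 1361 ≡ 1 (mod 8), (2/1361) = +1, so (2/1361)^3 = +1.
Reciprocity: 3 ≡ 3 and 1361 ≡ 1 (mod 4), so (3/1361) = +(1361/3).
Reduce top mod 3: now compute (2/3).
Pull out 2: since 3 ≡ 3 (mod 8), (2/3) = -1.
Reached (1/3) = 1. Collecting the sign flips along the way, the symbol is -1.

-1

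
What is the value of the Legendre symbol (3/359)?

1

Reciprocity: 3 ≡ 3 and 359 ≡ 3 (mod 4), so (3/359) = −(359/3).
Reduce top mod 3: now compute (2/3).
Pull out 2: since 3 ≡ 3 (mod 8), (2/3) = -1.
Reached (1/3) = 1. Collecting the sign flips along the way, the symbol is +1.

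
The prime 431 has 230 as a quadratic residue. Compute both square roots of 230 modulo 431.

Since 431 ≡ 3 (mod 4), a square root of 230 is 230^((431+1)/4) = 230^108 mod 431.
Repeated squaring: 230^2≡318, 230^4≡270, 230^8≡61, 230^16≡273, 230^32≡397, 230^64≡294 (mod 431).
230^108 = 230^(64+32+8+4) ≡ 122 (mod 431).
Check: 122² = 14884 ≡ 230 (mod 431). The two roots are 122 and 309.

122, 309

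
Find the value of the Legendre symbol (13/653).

1

Euler's criterion: (13/653) ≡ 13^326 (mod 653).
13^2 ≡ 169 (mod 653)
13^4 ≡ 482 (mod 653)
13^8 ≡ 509 (mod 653)
13^16 ≡ 493 (mod 653)
13^32 ≡ 133 (mod 653)
13^64 ≡ 58 (mod 653)
13^128 ≡ 99 (mod 653)
13^256 ≡ 6 (mod 653)
13^326 = 13^(256+64+4+2) ≡ 1 (mod 653).
Result is 1, so (13/653) = 1.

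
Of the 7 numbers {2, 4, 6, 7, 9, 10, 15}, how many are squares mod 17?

4

(2/17) = +1 → QR.
(4/17) = +1 → QR.
(6/17) = -1 → non-residue.
(7/17) = -1 → non-residue.
(9/17) = +1 → QR.
(10/17) = -1 → non-residue.
(15/17) = +1 → QR.
Total quadratic residues among the 7: 4.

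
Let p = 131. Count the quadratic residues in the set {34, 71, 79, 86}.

1

(34/131) = +1 → QR.
(71/131) = -1 → non-residue.
(79/131) = -1 → non-residue.
(86/131) = -1 → non-residue.
Total quadratic residues among the 4: 1.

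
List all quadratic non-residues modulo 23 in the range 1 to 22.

5 7 10 11 14 15 17 19 20 21 22

Square k = 1,…,11 (k and 23−k give the same square):
1²=1, 2²=4, 3²=9, 4²=16, 5²≡2, 6²≡13, 7²≡3, 8²≡18, 9²≡12, 10²≡8, 11²≡6 (mod 23).
The residues are {1, 2, 3, 4, 6, 8, 9, 12, 13, 16, 18}; the non-residues are the remaining 11 nonzero classes.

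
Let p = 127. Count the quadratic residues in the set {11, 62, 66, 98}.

3

(11/127) = +1 → QR.
(62/127) = +1 → QR.
(66/127) = -1 → non-residue.
(98/127) = +1 → QR.
Total quadratic residues among the 4: 3.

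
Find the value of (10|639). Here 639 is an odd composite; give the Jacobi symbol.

1

Pull out 2: since 639 ≡ 7 (mod 8), (2/639) = +1.
Reciprocity: 5 ≡ 1 and 639 ≡ 3 (mod 4), so (5/639) = +(639/5).
Reduce top mod 5: now compute (4/5).
Pull out 2^2: since 5 ≡ 5 (mod 8), (2/5) = -1, so (2/5)^2 = +1.
Reached (1/5) = 1. Collecting the sign flips along the way, the symbol is +1.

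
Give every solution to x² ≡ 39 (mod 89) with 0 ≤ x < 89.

22, 67

89 ≡ 1 (mod 4), so we find a root by search.
Trying successive values, 22² = 484 ≡ 39 (mod 89). The other root is 89 − 22 = 67.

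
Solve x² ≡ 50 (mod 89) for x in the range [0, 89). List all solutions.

36, 53

89 ≡ 1 (mod 4), so we find a root by search.
Trying successive values, 36² = 1296 ≡ 50 (mod 89). The other root is 89 − 36 = 53.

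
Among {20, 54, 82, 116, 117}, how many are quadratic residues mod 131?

2

(20/131) = +1 → QR.
(54/131) = -1 → non-residue.
(82/131) = -1 → non-residue.
(116/131) = -1 → non-residue.
(117/131) = +1 → QR.
Total quadratic residues among the 5: 2.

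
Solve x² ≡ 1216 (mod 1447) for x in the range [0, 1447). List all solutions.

Since 1447 ≡ 3 (mod 4), a square root of 1216 is 1216^((1447+1)/4) = 1216^362 mod 1447.
Repeated squaring: 1216^2≡1269, 1216^4≡1297, 1216^8≡795, 1216^16≡1133, 1216^32≡200, 1216^64≡931, 1216^128≡8, 1216^256≡64 (mod 1447).
1216^362 = 1216^(256+64+32+8+2) ≡ 642 (mod 1447).
Check: 642² = 412164 ≡ 1216 (mod 1447). The two roots are 642 and 805.

642, 805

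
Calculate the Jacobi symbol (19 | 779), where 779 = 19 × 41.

0

Reciprocity: 19 ≡ 3 and 779 ≡ 3 (mod 4), so (19/779) = −(779/19).
Reduce top mod 19: now compute (0/19).
Top reduces to 0: gcd > 1, so the symbol is 0.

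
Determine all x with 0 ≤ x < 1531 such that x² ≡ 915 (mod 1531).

589, 942

Since 1531 ≡ 3 (mod 4), a square root of 915 is 915^((1531+1)/4) = 915^383 mod 1531.
Repeated squaring: 915^2≡1299, 915^4≡239, 915^8≡474, 915^16≡1150, 915^32≡1247, 915^64≡1044, 915^128≡1395, 915^256≡124 (mod 1531).
915^383 = 915^(256+64+32+16+8+4+2+1) ≡ 942 (mod 1531).
Check: 942² = 887364 ≡ 915 (mod 1531). The two roots are 589 and 942.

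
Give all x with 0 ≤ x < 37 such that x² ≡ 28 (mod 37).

37 ≡ 1 (mod 4), so we find a root by search.
Trying successive values, 18² = 324 ≡ 28 (mod 37). The other root is 37 − 18 = 19.

18, 19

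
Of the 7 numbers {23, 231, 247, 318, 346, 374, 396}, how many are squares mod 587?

(23/587) = -1 → non-residue.
(231/587) = -1 → non-residue.
(247/587) = +1 → QR.
(318/587) = -1 → non-residue.
(346/587) = +1 → QR.
(374/587) = +1 → QR.
(396/587) = -1 → non-residue.
Total quadratic residues among the 7: 3.

3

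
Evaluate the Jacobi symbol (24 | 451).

1

Pull out 2^3: since 451 ≡ 3 (mod 8), (2/451) = -1, so (2/451)^3 = -1.
Reciprocity: 3 ≡ 3 and 451 ≡ 3 (mod 4), so (3/451) = −(451/3).
Reduce top mod 3: now compute (1/3).
Reached (1/3) = 1. Collecting the sign flips along the way, the symbol is +1.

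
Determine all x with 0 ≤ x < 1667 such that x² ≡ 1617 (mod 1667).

Since 1667 ≡ 3 (mod 4), a square root of 1617 is 1617^((1667+1)/4) = 1617^417 mod 1667.
Repeated squaring: 1617^2≡833, 1617^4≡417, 1617^8≡521, 1617^16≡1387, 1617^32≡51, 1617^64≡934, 1617^128≡515, 1617^256≡172 (mod 1667).
1617^417 = 1617^(256+128+32+1) ≡ 1167 (mod 1667).
Check: 1167² = 1361889 ≡ 1617 (mod 1667). The two roots are 500 and 1167.

500, 1167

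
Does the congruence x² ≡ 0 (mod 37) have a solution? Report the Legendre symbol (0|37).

0

Top reduces to 0: gcd > 1, so the symbol is 0.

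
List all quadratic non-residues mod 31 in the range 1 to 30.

Square k = 1,…,15 (k and 31−k give the same square):
1²=1, 2²=4, 3²=9, 4²=16, 5²=25, 6²≡5, 7²≡18, 8²≡2, 9²≡19, 10²≡7, 11²≡28, 12²≡20, 13²≡14, 14²≡10, 15²≡8 (mod 31).
The residues are {1, 2, 4, 5, 7, 8, 9, 10, 14, 16, 18, 19, 20, 25, 28}; the non-residues are the remaining 15 nonzero classes.

3 6 11 12 13 15 17 21 22 23 24 26 27 29 30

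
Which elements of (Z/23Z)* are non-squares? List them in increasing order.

5,7,10,11,14,15,17,19,20,21,22

Square k = 1,…,11 (k and 23−k give the same square):
1²=1, 2²=4, 3²=9, 4²=16, 5²≡2, 6²≡13, 7²≡3, 8²≡18, 9²≡12, 10²≡8, 11²≡6 (mod 23).
The residues are {1, 2, 3, 4, 6, 8, 9, 12, 13, 16, 18}; the non-residues are the remaining 11 nonzero classes.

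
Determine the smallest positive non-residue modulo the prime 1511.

11

(2/1511) = +1, so 2 is a residue.
(3/1511) = +1, so 3 is a residue.
(4/1511) = +1, so 4 is a residue.
(5/1511) = +1, so 5 is a residue.
(6/1511) = +1, so 6 is a residue.
(7/1511) = +1, so 7 is a residue.
(8/1511) = +1, so 8 is a residue.
(9/1511) = +1, so 9 is a residue.
(10/1511) = +1, so 10 is a residue.
(11/1511) = −1, so 11 is the smallest positive non-residue mod 1511.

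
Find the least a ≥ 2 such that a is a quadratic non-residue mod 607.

3

(2/607) = +1, so 2 is a residue.
(3/607) = −1, so 3 is the smallest positive non-residue mod 607.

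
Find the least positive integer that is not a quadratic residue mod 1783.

(2/1783) = +1, so 2 is a residue.
(3/1783) = −1, so 3 is the smallest positive non-residue mod 1783.

3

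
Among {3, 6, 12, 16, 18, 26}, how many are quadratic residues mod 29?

2

(3/29) = -1 → non-residue.
(6/29) = +1 → QR.
(12/29) = -1 → non-residue.
(16/29) = +1 → QR.
(18/29) = -1 → non-residue.
(26/29) = -1 → non-residue.
Total quadratic residues among the 6: 2.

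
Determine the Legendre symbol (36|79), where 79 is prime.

Euler's criterion: (36/79) ≡ 36^39 (mod 79).
36^2 ≡ 32 (mod 79)
36^4 ≡ 76 (mod 79)
36^8 ≡ 9 (mod 79)
36^16 ≡ 2 (mod 79)
36^32 ≡ 4 (mod 79)
36^39 = 36^(32+4+2+1) ≡ 1 (mod 79).
Result is 1, so (36/79) = 1.

1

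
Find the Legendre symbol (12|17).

Euler's criterion: (12/17) ≡ 12^8 (mod 17).
12^2 ≡ 8 (mod 17)
12^4 ≡ 13 (mod 17)
12^8 ≡ 16 (mod 17)
12^8 = 12^(8) ≡ 16 (mod 17).
Result is 16 ≡ −1, so (12/17) = −1.

-1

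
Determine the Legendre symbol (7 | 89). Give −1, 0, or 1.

-1

Reciprocity: 7 ≡ 3 and 89 ≡ 1 (mod 4), so (7/89) = +(89/7).
Reduce top mod 7: now compute (5/7).
Reciprocity: 5 ≡ 1 and 7 ≡ 3 (mod 4), so (5/7) = +(7/5).
Reduce top mod 5: now compute (2/5).
Pull out 2: since 5 ≡ 5 (mod 8), (2/5) = -1.
Reached (1/5) = 1. Collecting the sign flips along the way, the symbol is -1.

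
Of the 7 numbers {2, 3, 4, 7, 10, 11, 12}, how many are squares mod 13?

(2/13) = -1 → non-residue.
(3/13) = +1 → QR.
(4/13) = +1 → QR.
(7/13) = -1 → non-residue.
(10/13) = +1 → QR.
(11/13) = -1 → non-residue.
(12/13) = +1 → QR.
Total quadratic residues among the 7: 4.

4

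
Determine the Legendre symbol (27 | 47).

1

Reciprocity: 27 ≡ 3 and 47 ≡ 3 (mod 4), so (27/47) = −(47/27).
Reduce top mod 27: now compute (20/27).
Pull out 2^2: since 27 ≡ 3 (mod 8), (2/27) = -1, so (2/27)^2 = +1.
Reciprocity: 5 ≡ 1 and 27 ≡ 3 (mod 4), so (5/27) = +(27/5).
Reduce top mod 5: now compute (2/5).
Pull out 2: since 5 ≡ 5 (mod 8), (2/5) = -1.
Reached (1/5) = 1. Collecting the sign flips along the way, the symbol is +1.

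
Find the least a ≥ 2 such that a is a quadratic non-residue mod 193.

5

(2/193) = +1, so 2 is a residue.
(3/193) = +1, so 3 is a residue.
(4/193) = +1, so 4 is a residue.
(5/193) = −1, so 5 is the smallest positive non-residue mod 193.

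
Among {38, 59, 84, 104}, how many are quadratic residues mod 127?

(38/127) = +1 → QR.
(59/127) = -1 → non-residue.
(84/127) = +1 → QR.
(104/127) = +1 → QR.
Total quadratic residues among the 4: 3.

3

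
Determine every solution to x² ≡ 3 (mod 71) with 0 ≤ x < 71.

28, 43

Since 71 ≡ 3 (mod 4), a square root of 3 is 3^((71+1)/4) = 3^18 mod 71.
Repeated squaring: 3^2≡9, 3^4≡10, 3^8≡29, 3^16≡60 (mod 71).
3^18 = 3^(16+2) ≡ 43 (mod 71).
Check: 43² = 1849 ≡ 3 (mod 71). The two roots are 28 and 43.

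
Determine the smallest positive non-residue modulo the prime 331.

2

(2/331) = −1, so 2 is the smallest positive non-residue mod 331.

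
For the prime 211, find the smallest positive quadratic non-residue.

2

(2/211) = −1, so 2 is the smallest positive non-residue mod 211.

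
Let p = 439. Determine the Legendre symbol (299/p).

Reciprocity: 299 ≡ 3 and 439 ≡ 3 (mod 4), so (299/439) = −(439/299).
Reduce top mod 299: now compute (140/299).
Pull out 2^2: since 299 ≡ 3 (mod 8), (2/299) = -1, so (2/299)^2 = +1.
Reciprocity: 35 ≡ 3 and 299 ≡ 3 (mod 4), so (35/299) = −(299/35).
Reduce top mod 35: now compute (19/35).
Reciprocity: 19 ≡ 3 and 35 ≡ 3 (mod 4), so (19/35) = −(35/19).
Reduce top mod 19: now compute (16/19).
Pull out 2^4: since 19 ≡ 3 (mod 8), (2/19) = -1, so (2/19)^4 = +1.
Reached (1/19) = 1. Collecting the sign flips along the way, the symbol is -1.

-1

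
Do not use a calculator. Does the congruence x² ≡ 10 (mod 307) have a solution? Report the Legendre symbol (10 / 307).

Pull out 2: since 307 ≡ 3 (mod 8), (2/307) = -1.
Reciprocity: 5 ≡ 1 and 307 ≡ 3 (mod 4), so (5/307) = +(307/5).
Reduce top mod 5: now compute (2/5).
Pull out 2: since 5 ≡ 5 (mod 8), (2/5) = -1.
Reached (1/5) = 1. Collecting the sign flips along the way, the symbol is +1.

1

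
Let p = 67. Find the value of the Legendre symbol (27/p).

-1

Reciprocity: 27 ≡ 3 and 67 ≡ 3 (mod 4), so (27/67) = −(67/27).
Reduce top mod 27: now compute (13/27).
Reciprocity: 13 ≡ 1 and 27 ≡ 3 (mod 4), so (13/27) = +(27/13).
Reduce top mod 13: now compute (1/13).
Reached (1/13) = 1. Collecting the sign flips along the way, the symbol is -1.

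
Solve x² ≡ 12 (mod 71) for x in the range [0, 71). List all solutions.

Since 71 ≡ 3 (mod 4), a square root of 12 is 12^((71+1)/4) = 12^18 mod 71.
Repeated squaring: 12^2≡2, 12^4≡4, 12^8≡16, 12^16≡43 (mod 71).
12^18 = 12^(16+2) ≡ 15 (mod 71).
Check: 15² = 225 ≡ 12 (mod 71). The two roots are 15 and 56.

15, 56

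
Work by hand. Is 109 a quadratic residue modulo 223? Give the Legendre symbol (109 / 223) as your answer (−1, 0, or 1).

1

Euler's criterion: (109/223) ≡ 109^111 (mod 223).
109^2 ≡ 62 (mod 223)
109^4 ≡ 53 (mod 223)
109^8 ≡ 133 (mod 223)
109^16 ≡ 72 (mod 223)
109^32 ≡ 55 (mod 223)
109^64 ≡ 126 (mod 223)
109^111 = 109^(64+32+8+4+2+1) ≡ 1 (mod 223).
Result is 1, so (109/223) = 1.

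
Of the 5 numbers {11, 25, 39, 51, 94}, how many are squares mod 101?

1

(11/101) = -1 → non-residue.
(25/101) = +1 → QR.
(39/101) = -1 → non-residue.
(51/101) = -1 → non-residue.
(94/101) = -1 → non-residue.
Total quadratic residues among the 5: 1.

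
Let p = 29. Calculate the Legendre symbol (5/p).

Reciprocity: 5 ≡ 1 and 29 ≡ 1 (mod 4), so (5/29) = +(29/5).
Reduce top mod 5: now compute (4/5).
Pull out 2^2: since 5 ≡ 5 (mod 8), (2/5) = -1, so (2/5)^2 = +1.
Reached (1/5) = 1. Collecting the sign flips along the way, the symbol is +1.

1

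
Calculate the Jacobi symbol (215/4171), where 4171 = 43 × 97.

Reciprocity: 215 ≡ 3 and 4171 ≡ 3 (mod 4), so (215/4171) = −(4171/215).
Reduce top mod 215: now compute (86/215).
Pull out 2: since 215 ≡ 7 (mod 8), (2/215) = +1.
Reciprocity: 43 ≡ 3 and 215 ≡ 3 (mod 4), so (43/215) = −(215/43).
Reduce top mod 43: now compute (0/43).
Top reduces to 0: gcd > 1, so the symbol is 0.

0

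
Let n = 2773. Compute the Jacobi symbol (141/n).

0

Reciprocity: 141 ≡ 1 and 2773 ≡ 1 (mod 4), so (141/2773) = +(2773/141).
Reduce top mod 141: now compute (94/141).
Pull out 2: since 141 ≡ 5 (mod 8), (2/141) = -1.
Reciprocity: 47 ≡ 3 and 141 ≡ 1 (mod 4), so (47/141) = +(141/47).
Reduce top mod 47: now compute (0/47).
Top reduces to 0: gcd > 1, so the symbol is 0.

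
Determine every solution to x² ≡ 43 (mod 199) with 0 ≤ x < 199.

21, 178

Since 199 ≡ 3 (mod 4), a square root of 43 is 43^((199+1)/4) = 43^50 mod 199.
Repeated squaring: 43^2≡58, 43^4≡180, 43^8≡162, 43^16≡175, 43^32≡178 (mod 199).
43^50 = 43^(32+16+2) ≡ 178 (mod 199).
Check: 178² = 31684 ≡ 43 (mod 199). The two roots are 21 and 178.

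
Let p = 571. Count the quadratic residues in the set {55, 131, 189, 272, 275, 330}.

(55/571) = +1 → QR.
(131/571) = +1 → QR.
(189/571) = +1 → QR.
(272/571) = -1 → non-residue.
(275/571) = +1 → QR.
(330/571) = +1 → QR.
Total quadratic residues among the 6: 5.

5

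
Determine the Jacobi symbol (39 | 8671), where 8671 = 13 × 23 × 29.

Reciprocity: 39 ≡ 3 and 8671 ≡ 3 (mod 4), so (39/8671) = −(8671/39).
Reduce top mod 39: now compute (13/39).
Reciprocity: 13 ≡ 1 and 39 ≡ 3 (mod 4), so (13/39) = +(39/13).
Reduce top mod 13: now compute (0/13).
Top reduces to 0: gcd > 1, so the symbol is 0.

0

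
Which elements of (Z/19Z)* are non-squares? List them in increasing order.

2, 3, 8, 10, 12, 13, 14, 15, 18

Square k = 1,…,9 (k and 19−k give the same square):
1²=1, 2²=4, 3²=9, 4²=16, 5²≡6, 6²≡17, 7²≡11, 8²≡7, 9²≡5 (mod 19).
The residues are {1, 4, 5, 6, 7, 9, 11, 16, 17}; the non-residues are the remaining 9 nonzero classes.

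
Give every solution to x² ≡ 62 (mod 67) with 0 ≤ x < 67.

Since 67 ≡ 3 (mod 4), a square root of 62 is 62^((67+1)/4) = 62^17 mod 67.
Repeated squaring: 62^2≡25, 62^4≡22, 62^8≡15, 62^16≡24 (mod 67).
62^17 = 62^(16+1) ≡ 14 (mod 67).
Check: 14² = 196 ≡ 62 (mod 67). The two roots are 14 and 53.

14, 53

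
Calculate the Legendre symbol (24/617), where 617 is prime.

Euler's criterion: (24/617) ≡ 24^308 (mod 617).
24^2 ≡ 576 (mod 617)
24^4 ≡ 447 (mod 617)
24^8 ≡ 518 (mod 617)
24^16 ≡ 546 (mod 617)
24^32 ≡ 105 (mod 617)
24^64 ≡ 536 (mod 617)
24^128 ≡ 391 (mod 617)
24^256 ≡ 482 (mod 617)
24^308 = 24^(256+32+16+4) ≡ 616 (mod 617).
Result is 616 ≡ −1, so (24/617) = −1.

-1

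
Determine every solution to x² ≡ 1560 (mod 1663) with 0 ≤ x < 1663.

Since 1663 ≡ 3 (mod 4), a square root of 1560 is 1560^((1663+1)/4) = 1560^416 mod 1663.
Repeated squaring: 1560^2≡631, 1560^4≡704, 1560^8≡42, 1560^16≡101, 1560^32≡223, 1560^64≡1502, 1560^128≡976, 1560^256≡1340 (mod 1663).
1560^416 = 1560^(256+128+32) ≡ 1358 (mod 1663).
Check: 1358² = 1844164 ≡ 1560 (mod 1663). The two roots are 305 and 1358.

305, 1358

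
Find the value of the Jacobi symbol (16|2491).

Pull out 2^4: since 2491 ≡ 3 (mod 8), (2/2491) = -1, so (2/2491)^4 = +1.
Reached (1/2491) = 1. Collecting the sign flips along the way, the symbol is +1.

1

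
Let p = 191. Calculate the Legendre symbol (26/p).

Euler's criterion: (26/191) ≡ 26^95 (mod 191).
26^2 ≡ 103 (mod 191)
26^4 ≡ 104 (mod 191)
26^8 ≡ 120 (mod 191)
26^16 ≡ 75 (mod 191)
26^32 ≡ 86 (mod 191)
26^64 ≡ 138 (mod 191)
26^95 = 26^(64+16+8+4+2+1) ≡ 1 (mod 191).
Result is 1, so (26/191) = 1.

1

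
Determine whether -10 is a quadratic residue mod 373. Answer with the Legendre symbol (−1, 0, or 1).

First reduce: -10 ≡ 363 (mod 373).
Reciprocity: 363 ≡ 3 and 373 ≡ 1 (mod 4), so (363/373) = +(373/363).
Reduce top mod 363: now compute (10/363).
Pull out 2: since 363 ≡ 3 (mod 8), (2/363) = -1.
Reciprocity: 5 ≡ 1 and 363 ≡ 3 (mod 4), so (5/363) = +(363/5).
Reduce top mod 5: now compute (3/5).
Reciprocity: 3 ≡ 3 and 5 ≡ 1 (mod 4), so (3/5) = +(5/3).
Reduce top mod 3: now compute (2/3).
Pull out 2: since 3 ≡ 3 (mod 8), (2/3) = -1.
Reached (1/3) = 1. Collecting the sign flips along the way, the symbol is +1.

1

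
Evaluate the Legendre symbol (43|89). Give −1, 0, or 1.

-1

Reciprocity: 43 ≡ 3 and 89 ≡ 1 (mod 4), so (43/89) = +(89/43).
Reduce top mod 43: now compute (3/43).
Reciprocity: 3 ≡ 3 and 43 ≡ 3 (mod 4), so (3/43) = −(43/3).
Reduce top mod 3: now compute (1/3).
Reached (1/3) = 1. Collecting the sign flips along the way, the symbol is -1.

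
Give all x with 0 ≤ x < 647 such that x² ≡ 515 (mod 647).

Since 647 ≡ 3 (mod 4), a square root of 515 is 515^((647+1)/4) = 515^162 mod 647.
Repeated squaring: 515^2≡602, 515^4≡84, 515^8≡586, 515^16≡486, 515^32≡41, 515^64≡387, 515^128≡312 (mod 647).
515^162 = 515^(128+32+2) ≡ 190 (mod 647).
Check: 190² = 36100 ≡ 515 (mod 647). The two roots are 190 and 457.

190, 457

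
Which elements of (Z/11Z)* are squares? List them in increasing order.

1, 3, 4, 5, 9

Square k = 1,…,5 (k and 11−k give the same square):
1²=1, 2²=4, 3²=9, 4²≡5, 5²≡3 (mod 11).
So the quadratic residues mod 11 are {1, 3, 4, 5, 9}.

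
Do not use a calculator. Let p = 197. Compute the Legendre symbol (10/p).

1

Pull out 2: since 197 ≡ 5 (mod 8), (2/197) = -1.
Reciprocity: 5 ≡ 1 and 197 ≡ 1 (mod 4), so (5/197) = +(197/5).
Reduce top mod 5: now compute (2/5).
Pull out 2: since 5 ≡ 5 (mod 8), (2/5) = -1.
Reached (1/5) = 1. Collecting the sign flips along the way, the symbol is +1.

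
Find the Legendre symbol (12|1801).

1

Pull out 2^2: since 1801 ≡ 1 (mod 8), (2/1801) = +1, so (2/1801)^2 = +1.
Reciprocity: 3 ≡ 3 and 1801 ≡ 1 (mod 4), so (3/1801) = +(1801/3).
Reduce top mod 3: now compute (1/3).
Reached (1/3) = 1. Collecting the sign flips along the way, the symbol is +1.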